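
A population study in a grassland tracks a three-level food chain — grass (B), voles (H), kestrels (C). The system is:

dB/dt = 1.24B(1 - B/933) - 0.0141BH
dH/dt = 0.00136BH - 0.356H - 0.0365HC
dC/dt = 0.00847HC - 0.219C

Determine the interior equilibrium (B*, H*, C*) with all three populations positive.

B* ≈ 659, H* ≈ 25.9, C* ≈ 14.8

From dC/dt = 0: 0.00847H* = 0.219, so H* = 25.9.
From dB/dt = 0: 1.24(1 - B*/933) = 0.0141·25.9, giving B* = 933·(1 - 0.294) = 659.
From dH/dt = 0: 0.00136·659 - 0.356 = 0.0365C*, so C* = 0.54/0.0365 = 14.8.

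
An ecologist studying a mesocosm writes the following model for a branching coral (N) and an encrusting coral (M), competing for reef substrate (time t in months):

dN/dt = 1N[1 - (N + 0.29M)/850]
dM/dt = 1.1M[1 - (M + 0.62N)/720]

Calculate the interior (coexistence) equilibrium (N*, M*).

N* ≈ 782, M* ≈ 235

Setting both brackets to zero gives the nullclines N + 0.29M = 850 and 0.62N + M = 720.
Substituting M = 720 - 0.62N into the first: N(1 - 0.29·0.62) = 850 - 0.29·720.
So N* = 641/0.82 = 782, and then M* = 720 - 0.62·782 = 235.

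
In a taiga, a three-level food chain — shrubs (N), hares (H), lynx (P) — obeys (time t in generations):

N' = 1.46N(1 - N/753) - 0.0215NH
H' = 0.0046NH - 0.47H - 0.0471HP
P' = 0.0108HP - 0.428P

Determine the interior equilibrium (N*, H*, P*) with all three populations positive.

N* ≈ 314, H* ≈ 39.6, P* ≈ 20.6

From dP/dt = 0: 0.0108H* = 0.428, so H* = 39.6.
From dN/dt = 0: 1.46(1 - N*/753) = 0.0215·39.6, giving N* = 753·(1 - 0.584) = 314.
From dH/dt = 0: 0.0046·314 - 0.47 = 0.0471P*, so P* = 0.972/0.0471 = 20.6.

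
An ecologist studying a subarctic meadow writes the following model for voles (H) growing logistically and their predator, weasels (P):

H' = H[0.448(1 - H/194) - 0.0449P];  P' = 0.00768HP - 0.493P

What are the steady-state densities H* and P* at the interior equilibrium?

H* ≈ 64.2, P* ≈ 6.68

From dP/dt = 0 with P > 0: 0.00768H* = 0.493, so H* = 64.2.
Substitute into dH/dt = 0: 0.448(1 - 64.2/194) = 0.0449P*.
The bracket is 0.669, giving P* = 0.3/0.0449 = 6.68.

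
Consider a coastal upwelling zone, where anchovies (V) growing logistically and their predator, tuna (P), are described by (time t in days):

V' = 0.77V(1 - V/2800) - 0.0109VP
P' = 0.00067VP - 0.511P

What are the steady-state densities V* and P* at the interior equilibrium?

From dP/dt = 0 with P > 0: 0.00067V* = 0.511, so V* = 763.
Substitute into dV/dt = 0: 0.77(1 - 763/2800) = 0.0109P*.
The bracket is 0.728, giving P* = 0.56/0.0109 = 51.4.

V* ≈ 763, P* ≈ 51.4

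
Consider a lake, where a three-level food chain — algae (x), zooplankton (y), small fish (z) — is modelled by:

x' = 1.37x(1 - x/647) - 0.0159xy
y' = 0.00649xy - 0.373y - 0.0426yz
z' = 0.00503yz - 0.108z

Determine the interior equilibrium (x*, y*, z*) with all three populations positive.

From dz/dt = 0: 0.00503y* = 0.108, so y* = 21.5.
From dx/dt = 0: 1.37(1 - x*/647) = 0.0159·21.5, giving x* = 647·(1 - 0.249) = 486.
From dy/dt = 0: 0.00649·486 - 0.373 = 0.0426z*, so z* = 2.78/0.0426 = 65.3.

x* ≈ 486, y* ≈ 21.5, z* ≈ 65.3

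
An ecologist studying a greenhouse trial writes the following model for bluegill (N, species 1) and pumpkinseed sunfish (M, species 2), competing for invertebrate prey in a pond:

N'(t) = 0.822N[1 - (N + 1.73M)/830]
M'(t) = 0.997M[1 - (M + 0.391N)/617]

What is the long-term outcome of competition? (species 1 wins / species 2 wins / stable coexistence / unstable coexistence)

Compare the nullcline intercepts: K1/α12 = 830/1.73 = 480 < K2 = 617; K2/α21 = 617/0.391 = 1580 > K1 = 830.
Since the inequalities point opposite ways, species 2 can invade but species 1 cannot.

species 2 excludes species 1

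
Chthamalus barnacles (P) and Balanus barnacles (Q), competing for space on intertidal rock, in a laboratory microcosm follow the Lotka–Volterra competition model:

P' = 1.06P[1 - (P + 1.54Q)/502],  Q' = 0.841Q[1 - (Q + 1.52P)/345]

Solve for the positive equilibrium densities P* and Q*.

Setting both brackets to zero gives the nullclines P + 1.54Q = 502 and 1.52P + Q = 345.
Substituting Q = 345 - 1.52P into the first: P(1 - 1.54·1.52) = 502 - 1.54·345.
So P* = -29.3/-1.34 = 21.9, and then Q* = 345 - 1.52·21.9 = 312.

P* ≈ 21.9, Q* ≈ 312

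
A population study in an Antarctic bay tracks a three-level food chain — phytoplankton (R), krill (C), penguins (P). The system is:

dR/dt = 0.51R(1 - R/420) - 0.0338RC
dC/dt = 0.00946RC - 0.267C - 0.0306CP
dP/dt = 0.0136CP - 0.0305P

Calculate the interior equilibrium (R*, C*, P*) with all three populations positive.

From dP/dt = 0: 0.0136C* = 0.0305, so C* = 2.24.
From dR/dt = 0: 0.51(1 - R*/420) = 0.0338·2.24, giving R* = 420·(1 - 0.149) = 358.
From dC/dt = 0: 0.00946·358 - 0.267 = 0.0306P*, so P* = 3.12/0.0306 = 102.

R* ≈ 358, C* ≈ 2.24, P* ≈ 102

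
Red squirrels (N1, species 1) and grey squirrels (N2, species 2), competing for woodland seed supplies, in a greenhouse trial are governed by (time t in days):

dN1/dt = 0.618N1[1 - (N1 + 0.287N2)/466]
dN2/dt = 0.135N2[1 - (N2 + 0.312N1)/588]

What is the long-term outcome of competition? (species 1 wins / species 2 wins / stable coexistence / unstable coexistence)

Compare the nullcline intercepts: K1/α12 = 466/0.287 = 1620 > K2 = 588; K2/α21 = 588/0.312 = 1880 > K1 = 466.
Since both inequalities hold, each species can invade when rare, so the interior equilibrium is stable.

stable coexistence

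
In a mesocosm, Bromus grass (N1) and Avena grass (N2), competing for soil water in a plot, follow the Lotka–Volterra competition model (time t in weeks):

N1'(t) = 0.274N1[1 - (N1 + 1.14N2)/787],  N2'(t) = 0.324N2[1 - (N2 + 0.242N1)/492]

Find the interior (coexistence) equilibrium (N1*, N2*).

N1* ≈ 312, N2* ≈ 416

Setting both brackets to zero gives the nullclines N1 + 1.14N2 = 787 and 0.242N1 + N2 = 492.
Substituting N2 = 492 - 0.242N1 into the first: N1(1 - 1.14·0.242) = 787 - 1.14·492.
So N1* = 226/0.724 = 312, and then N2* = 492 - 0.242·312 = 416.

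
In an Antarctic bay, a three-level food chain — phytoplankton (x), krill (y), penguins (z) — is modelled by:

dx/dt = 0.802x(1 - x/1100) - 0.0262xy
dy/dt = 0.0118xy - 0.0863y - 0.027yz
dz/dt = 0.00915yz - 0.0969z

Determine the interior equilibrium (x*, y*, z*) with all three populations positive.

From dz/dt = 0: 0.00915y* = 0.0969, so y* = 10.6.
From dx/dt = 0: 0.802(1 - x*/1100) = 0.0262·10.6, giving x* = 1100·(1 - 0.346) = 719.
From dy/dt = 0: 0.0118·719 - 0.0863 = 0.027z*, so z* = 8.4/0.027 = 311.

x* ≈ 719, y* ≈ 10.6, z* ≈ 311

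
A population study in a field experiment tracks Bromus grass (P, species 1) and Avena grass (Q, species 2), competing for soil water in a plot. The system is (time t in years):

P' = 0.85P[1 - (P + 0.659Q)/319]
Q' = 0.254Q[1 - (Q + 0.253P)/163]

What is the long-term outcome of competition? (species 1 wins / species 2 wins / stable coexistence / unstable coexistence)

Compare the nullcline intercepts: K1/α12 = 319/0.659 = 484 > K2 = 163; K2/α21 = 163/0.253 = 644 > K1 = 319.
Since both inequalities hold, each species can invade when rare, so the interior equilibrium is stable.

stable coexistence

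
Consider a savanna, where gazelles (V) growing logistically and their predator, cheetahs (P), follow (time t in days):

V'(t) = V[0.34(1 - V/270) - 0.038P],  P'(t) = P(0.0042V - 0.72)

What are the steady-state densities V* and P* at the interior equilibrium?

From dP/dt = 0 with P > 0: 0.0042V* = 0.72, so V* = 171.
Substitute into dV/dt = 0: 0.34(1 - 171/270) = 0.038P*.
The bracket is 0.365, giving P* = 0.124/0.038 = 3.27.

V* ≈ 171, P* ≈ 3.27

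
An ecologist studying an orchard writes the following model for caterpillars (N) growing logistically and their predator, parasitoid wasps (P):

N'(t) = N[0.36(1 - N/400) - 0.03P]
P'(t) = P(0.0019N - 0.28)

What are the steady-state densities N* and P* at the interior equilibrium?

N* ≈ 147, P* ≈ 7.58

From dP/dt = 0 with P > 0: 0.0019N* = 0.28, so N* = 147.
Substitute into dN/dt = 0: 0.36(1 - 147/400) = 0.03P*.
The bracket is 0.632, giving P* = 0.227/0.03 = 7.58.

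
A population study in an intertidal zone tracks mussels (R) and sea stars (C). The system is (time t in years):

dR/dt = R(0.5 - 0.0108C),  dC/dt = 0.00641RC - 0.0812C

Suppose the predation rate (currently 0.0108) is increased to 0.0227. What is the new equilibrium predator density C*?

C* ≈ 22

At the interior fixed point, setting dR/dt = 0 with R > 0 fixes C* = (prey growth rate)/(RC coefficient) — independent of the other coefficients.
With the change, C* = 0.5/0.0227 = 22; it falls from 46.3.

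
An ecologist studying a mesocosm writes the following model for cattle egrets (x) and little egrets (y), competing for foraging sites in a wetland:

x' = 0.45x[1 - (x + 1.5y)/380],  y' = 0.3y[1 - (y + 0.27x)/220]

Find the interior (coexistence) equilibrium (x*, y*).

x* ≈ 84, y* ≈ 197

Setting both brackets to zero gives the nullclines x + 1.5y = 380 and 0.27x + y = 220.
Substituting y = 220 - 0.27x into the first: x(1 - 1.5·0.27) = 380 - 1.5·220.
So x* = 50/0.595 = 84, and then y* = 220 - 0.27·84 = 197.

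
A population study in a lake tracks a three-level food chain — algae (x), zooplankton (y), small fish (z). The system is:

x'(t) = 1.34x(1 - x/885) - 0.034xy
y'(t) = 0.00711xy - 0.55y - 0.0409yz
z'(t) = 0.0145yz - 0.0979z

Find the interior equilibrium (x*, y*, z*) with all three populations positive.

From dz/dt = 0: 0.0145y* = 0.0979, so y* = 6.75.
From dx/dt = 0: 1.34(1 - x*/885) = 0.034·6.75, giving x* = 885·(1 - 0.171) = 733.
From dy/dt = 0: 0.00711·733 - 0.55 = 0.0409z*, so z* = 4.66/0.0409 = 114.

x* ≈ 733, y* ≈ 6.75, z* ≈ 114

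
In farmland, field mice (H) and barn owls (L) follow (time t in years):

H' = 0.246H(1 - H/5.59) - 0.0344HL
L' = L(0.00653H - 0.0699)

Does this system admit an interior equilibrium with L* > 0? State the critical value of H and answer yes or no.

Threshold H = 10.7; K < 10.7, so no, the predator goes extinct.

The predator equation gives dL/dt > 0 only when H > 0.0699/0.00653 = 10.7.
Without the predator, H → K = 5.59. Since 5.59 < 10.7, the predator cannot invade.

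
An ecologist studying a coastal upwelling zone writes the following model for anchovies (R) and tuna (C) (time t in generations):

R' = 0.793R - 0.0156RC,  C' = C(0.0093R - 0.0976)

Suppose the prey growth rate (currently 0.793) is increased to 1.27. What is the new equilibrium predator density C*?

C* ≈ 81.4

At the interior fixed point, setting dR/dt = 0 with R > 0 fixes C* = (prey growth rate)/(RC coefficient) — independent of the other coefficients.
With the change, C* = 1.27/0.0156 = 81.4; it rises from 50.8.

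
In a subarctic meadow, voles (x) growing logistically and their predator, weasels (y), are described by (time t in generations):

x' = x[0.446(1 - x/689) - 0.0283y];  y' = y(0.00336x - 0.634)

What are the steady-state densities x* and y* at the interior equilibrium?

From dy/dt = 0 with y > 0: 0.00336x* = 0.634, so x* = 189.
Substitute into dx/dt = 0: 0.446(1 - 189/689) = 0.0283y*.
The bracket is 0.726, giving y* = 0.324/0.0283 = 11.4.

x* ≈ 189, y* ≈ 11.4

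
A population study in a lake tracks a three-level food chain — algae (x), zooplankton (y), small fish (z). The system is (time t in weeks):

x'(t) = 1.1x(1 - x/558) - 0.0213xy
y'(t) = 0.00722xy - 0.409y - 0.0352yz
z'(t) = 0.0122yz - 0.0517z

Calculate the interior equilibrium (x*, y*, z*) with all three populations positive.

x* ≈ 512, y* ≈ 4.24, z* ≈ 93.4

From dz/dt = 0: 0.0122y* = 0.0517, so y* = 4.24.
From dx/dt = 0: 1.1(1 - x*/558) = 0.0213·4.24, giving x* = 558·(1 - 0.0821) = 512.
From dy/dt = 0: 0.00722·512 - 0.409 = 0.0352z*, so z* = 3.29/0.0352 = 93.4.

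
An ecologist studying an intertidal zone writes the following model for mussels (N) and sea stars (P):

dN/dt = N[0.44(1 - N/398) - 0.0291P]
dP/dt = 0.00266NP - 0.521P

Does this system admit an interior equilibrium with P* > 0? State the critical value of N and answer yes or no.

The predator equation gives dP/dt > 0 only when N > 0.521/0.00266 = 196.
Without the predator, N → K = 398. Since 398 > 196, the predator can invade and persist.

Threshold N = 196; K > 196, so yes, the predator persists.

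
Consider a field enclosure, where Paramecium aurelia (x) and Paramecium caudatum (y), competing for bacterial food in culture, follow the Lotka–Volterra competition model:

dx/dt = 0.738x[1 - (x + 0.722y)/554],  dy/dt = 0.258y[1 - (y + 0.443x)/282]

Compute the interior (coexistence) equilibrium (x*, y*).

x* ≈ 515, y* ≈ 53.8

Setting both brackets to zero gives the nullclines x + 0.722y = 554 and 0.443x + y = 282.
Substituting y = 282 - 0.443x into the first: x(1 - 0.722·0.443) = 554 - 0.722·282.
So x* = 350/0.68 = 515, and then y* = 282 - 0.443·515 = 53.8.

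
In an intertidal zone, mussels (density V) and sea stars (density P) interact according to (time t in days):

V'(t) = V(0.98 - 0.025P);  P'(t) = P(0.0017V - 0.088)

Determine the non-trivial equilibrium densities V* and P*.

V* ≈ 51.8, P* ≈ 39.2

Set dP/dt = 0 with P > 0: 0.0017V - 0.088 = 0, so V* = 0.088/0.0017 = 51.8.
Set dV/dt = 0 with V > 0: 0.98 - 0.025P = 0, so P* = 0.98/0.025 = 39.2.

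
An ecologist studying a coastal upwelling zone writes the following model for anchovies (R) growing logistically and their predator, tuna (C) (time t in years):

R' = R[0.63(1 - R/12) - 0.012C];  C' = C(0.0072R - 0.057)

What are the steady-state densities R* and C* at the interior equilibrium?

From dC/dt = 0 with C > 0: 0.0072R* = 0.057, so R* = 7.92.
Substitute into dR/dt = 0: 0.63(1 - 7.92/12) = 0.012C*.
The bracket is 0.34, giving C* = 0.214/0.012 = 17.9.

R* ≈ 7.92, C* ≈ 17.9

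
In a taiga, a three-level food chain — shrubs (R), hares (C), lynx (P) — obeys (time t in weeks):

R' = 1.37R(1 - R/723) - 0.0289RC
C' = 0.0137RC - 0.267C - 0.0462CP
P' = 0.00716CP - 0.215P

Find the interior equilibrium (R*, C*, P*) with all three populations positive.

From dP/dt = 0: 0.00716C* = 0.215, so C* = 30.
From dR/dt = 0: 1.37(1 - R*/723) = 0.0289·30, giving R* = 723·(1 - 0.633) = 265.
From dC/dt = 0: 0.0137·265 - 0.267 = 0.0462P*, so P* = 3.36/0.0462 = 72.8.

R* ≈ 265, C* ≈ 30, P* ≈ 72.8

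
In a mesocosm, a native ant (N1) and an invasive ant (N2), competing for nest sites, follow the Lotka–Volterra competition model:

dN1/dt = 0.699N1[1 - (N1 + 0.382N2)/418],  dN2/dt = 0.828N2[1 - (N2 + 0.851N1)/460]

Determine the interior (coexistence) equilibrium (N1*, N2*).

N1* ≈ 359, N2* ≈ 155

Setting both brackets to zero gives the nullclines N1 + 0.382N2 = 418 and 0.851N1 + N2 = 460.
Substituting N2 = 460 - 0.851N1 into the first: N1(1 - 0.382·0.851) = 418 - 0.382·460.
So N1* = 242/0.675 = 359, and then N2* = 460 - 0.851·359 = 155.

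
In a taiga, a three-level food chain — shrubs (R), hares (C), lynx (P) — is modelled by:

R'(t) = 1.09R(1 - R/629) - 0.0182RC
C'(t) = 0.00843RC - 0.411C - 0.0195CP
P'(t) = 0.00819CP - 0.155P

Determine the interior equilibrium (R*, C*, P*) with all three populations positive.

From dP/dt = 0: 0.00819C* = 0.155, so C* = 18.9.
From dR/dt = 0: 1.09(1 - R*/629) = 0.0182·18.9, giving R* = 629·(1 - 0.316) = 430.
From dC/dt = 0: 0.00843·430 - 0.411 = 0.0195P*, so P* = 3.22/0.0195 = 165.

R* ≈ 430, C* ≈ 18.9, P* ≈ 165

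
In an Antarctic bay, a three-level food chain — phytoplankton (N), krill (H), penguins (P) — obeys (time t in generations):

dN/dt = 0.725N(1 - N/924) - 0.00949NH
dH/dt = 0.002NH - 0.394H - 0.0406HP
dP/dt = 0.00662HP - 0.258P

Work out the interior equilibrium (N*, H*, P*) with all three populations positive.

From dP/dt = 0: 0.00662H* = 0.258, so H* = 39.
From dN/dt = 0: 0.725(1 - N*/924) = 0.00949·39, giving N* = 924·(1 - 0.51) = 453.
From dH/dt = 0: 0.002·453 - 0.394 = 0.0406P*, so P* = 0.511/0.0406 = 12.6.

N* ≈ 453, H* ≈ 39, P* ≈ 12.6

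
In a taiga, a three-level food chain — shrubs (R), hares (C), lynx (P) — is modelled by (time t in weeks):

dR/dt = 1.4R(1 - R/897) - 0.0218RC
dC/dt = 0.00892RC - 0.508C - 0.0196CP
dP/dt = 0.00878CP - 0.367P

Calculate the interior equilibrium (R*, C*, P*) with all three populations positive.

R* ≈ 313, C* ≈ 41.8, P* ≈ 117

From dP/dt = 0: 0.00878C* = 0.367, so C* = 41.8.
From dR/dt = 0: 1.4(1 - R*/897) = 0.0218·41.8, giving R* = 897·(1 - 0.651) = 313.
From dC/dt = 0: 0.00892·313 - 0.508 = 0.0196P*, so P* = 2.29/0.0196 = 117.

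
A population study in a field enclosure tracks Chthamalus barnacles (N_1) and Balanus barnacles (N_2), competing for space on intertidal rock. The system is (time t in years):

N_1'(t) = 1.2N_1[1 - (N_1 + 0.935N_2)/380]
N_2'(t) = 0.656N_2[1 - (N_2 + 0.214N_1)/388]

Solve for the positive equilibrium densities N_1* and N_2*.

Setting both brackets to zero gives the nullclines N_1 + 0.935N_2 = 380 and 0.214N_1 + N_2 = 388.
Substituting N_2 = 388 - 0.214N_1 into the first: N_1(1 - 0.935·0.214) = 380 - 0.935·388.
So N_1* = 17.2/0.8 = 21.5, and then N_2* = 388 - 0.214·21.5 = 383.

N_1* ≈ 21.5, N_2* ≈ 383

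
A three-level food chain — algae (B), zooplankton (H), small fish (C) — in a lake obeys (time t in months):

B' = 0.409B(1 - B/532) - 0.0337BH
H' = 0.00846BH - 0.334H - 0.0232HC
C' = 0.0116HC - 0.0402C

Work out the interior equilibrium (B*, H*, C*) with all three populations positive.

B* ≈ 380, H* ≈ 3.47, C* ≈ 124

From dC/dt = 0: 0.0116H* = 0.0402, so H* = 3.47.
From dB/dt = 0: 0.409(1 - B*/532) = 0.0337·3.47, giving B* = 532·(1 - 0.286) = 380.
From dH/dt = 0: 0.00846·380 - 0.334 = 0.0232C*, so C* = 2.88/0.0232 = 124.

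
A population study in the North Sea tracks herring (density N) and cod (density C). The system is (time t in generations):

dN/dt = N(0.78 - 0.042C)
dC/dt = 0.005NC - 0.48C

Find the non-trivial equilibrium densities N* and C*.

N* ≈ 96, C* ≈ 18.6

Set dC/dt = 0 with C > 0: 0.005N - 0.48 = 0, so N* = 0.48/0.005 = 96.
Set dN/dt = 0 with N > 0: 0.78 - 0.042C = 0, so C* = 0.78/0.042 = 18.6.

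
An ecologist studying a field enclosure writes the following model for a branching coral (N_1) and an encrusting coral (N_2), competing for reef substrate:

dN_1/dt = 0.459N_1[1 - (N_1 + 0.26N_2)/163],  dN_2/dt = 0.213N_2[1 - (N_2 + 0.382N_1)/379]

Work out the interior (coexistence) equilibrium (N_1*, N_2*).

Setting both brackets to zero gives the nullclines N_1 + 0.26N_2 = 163 and 0.382N_1 + N_2 = 379.
Substituting N_2 = 379 - 0.382N_1 into the first: N_1(1 - 0.26·0.382) = 163 - 0.26·379.
So N_1* = 64.5/0.901 = 71.6, and then N_2* = 379 - 0.382·71.6 = 352.

N_1* ≈ 71.6, N_2* ≈ 352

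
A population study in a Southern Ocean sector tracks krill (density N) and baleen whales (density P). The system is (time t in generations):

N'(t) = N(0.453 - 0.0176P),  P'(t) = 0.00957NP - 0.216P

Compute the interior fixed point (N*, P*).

N* ≈ 22.6, P* ≈ 25.7

Set dP/dt = 0 with P > 0: 0.00957N - 0.216 = 0, so N* = 0.216/0.00957 = 22.6.
Set dN/dt = 0 with N > 0: 0.453 - 0.0176P = 0, so P* = 0.453/0.0176 = 25.7.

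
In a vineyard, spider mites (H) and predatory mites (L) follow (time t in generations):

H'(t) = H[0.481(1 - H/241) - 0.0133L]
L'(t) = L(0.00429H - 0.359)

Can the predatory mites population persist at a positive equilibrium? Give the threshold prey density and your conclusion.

Threshold H = 83.7; K > 83.7, so yes, the predator persists.

The predator equation gives dL/dt > 0 only when H > 0.359/0.00429 = 83.7.
Without the predator, H → K = 241. Since 241 > 83.7, the predator can invade and persist.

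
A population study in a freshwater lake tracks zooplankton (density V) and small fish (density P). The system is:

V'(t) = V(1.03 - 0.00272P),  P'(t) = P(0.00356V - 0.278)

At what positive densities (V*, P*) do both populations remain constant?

V* ≈ 78.1, P* ≈ 379

Set dP/dt = 0 with P > 0: 0.00356V - 0.278 = 0, so V* = 0.278/0.00356 = 78.1.
Set dV/dt = 0 with V > 0: 1.03 - 0.00272P = 0, so P* = 1.03/0.00272 = 379.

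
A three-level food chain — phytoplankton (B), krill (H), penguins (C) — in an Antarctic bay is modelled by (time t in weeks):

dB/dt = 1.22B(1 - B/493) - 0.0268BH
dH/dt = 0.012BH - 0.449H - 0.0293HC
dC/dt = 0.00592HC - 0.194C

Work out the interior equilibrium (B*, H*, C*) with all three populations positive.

B* ≈ 138, H* ≈ 32.8, C* ≈ 41.2

From dC/dt = 0: 0.00592H* = 0.194, so H* = 32.8.
From dB/dt = 0: 1.22(1 - B*/493) = 0.0268·32.8, giving B* = 493·(1 - 0.72) = 138.
From dH/dt = 0: 0.012·138 - 0.449 = 0.0293C*, so C* = 1.21/0.0293 = 41.2.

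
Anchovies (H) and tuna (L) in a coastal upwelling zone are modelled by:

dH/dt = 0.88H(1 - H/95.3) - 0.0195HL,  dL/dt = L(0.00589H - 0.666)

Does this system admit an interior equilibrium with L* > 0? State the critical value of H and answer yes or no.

Threshold H = 113; K < 113, so no, the predator goes extinct.

The predator equation gives dL/dt > 0 only when H > 0.666/0.00589 = 113.
Without the predator, H → K = 95.3. Since 95.3 < 113, the predator cannot invade.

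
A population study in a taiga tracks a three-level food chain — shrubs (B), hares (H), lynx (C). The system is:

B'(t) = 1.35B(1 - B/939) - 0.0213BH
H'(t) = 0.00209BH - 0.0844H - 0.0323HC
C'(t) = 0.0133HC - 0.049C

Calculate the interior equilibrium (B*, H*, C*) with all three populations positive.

From dC/dt = 0: 0.0133H* = 0.049, so H* = 3.68.
From dB/dt = 0: 1.35(1 - B*/939) = 0.0213·3.68, giving B* = 939·(1 - 0.0581) = 884.
From dH/dt = 0: 0.00209·884 - 0.0844 = 0.0323C*, so C* = 1.76/0.0323 = 54.6.

B* ≈ 884, H* ≈ 3.68, C* ≈ 54.6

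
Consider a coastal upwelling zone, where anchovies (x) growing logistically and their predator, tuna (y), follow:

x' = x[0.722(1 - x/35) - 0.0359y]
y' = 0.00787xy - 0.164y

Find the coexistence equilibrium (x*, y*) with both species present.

x* ≈ 20.8, y* ≈ 8.14

From dy/dt = 0 with y > 0: 0.00787x* = 0.164, so x* = 20.8.
Substitute into dx/dt = 0: 0.722(1 - 20.8/35) = 0.0359y*.
The bracket is 0.405, giving y* = 0.292/0.0359 = 8.14.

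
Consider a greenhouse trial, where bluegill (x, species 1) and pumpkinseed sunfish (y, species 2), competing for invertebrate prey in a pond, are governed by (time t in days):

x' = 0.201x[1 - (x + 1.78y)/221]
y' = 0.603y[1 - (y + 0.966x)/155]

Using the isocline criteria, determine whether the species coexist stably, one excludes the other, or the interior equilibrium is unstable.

Compare the nullcline intercepts: K1/α12 = 221/1.78 = 124 < K2 = 155; K2/α21 = 155/0.966 = 160 < K1 = 221.
Since both are reversed, neither can invade when rare; the interior point is a saddle.

unstable coexistence (outcome depends on initial conditions)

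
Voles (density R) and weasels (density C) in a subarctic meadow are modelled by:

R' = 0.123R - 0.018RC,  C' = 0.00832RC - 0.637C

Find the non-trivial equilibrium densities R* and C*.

Set dC/dt = 0 with C > 0: 0.00832R - 0.637 = 0, so R* = 0.637/0.00832 = 76.6.
Set dR/dt = 0 with R > 0: 0.123 - 0.018C = 0, so C* = 0.123/0.018 = 6.83.

R* ≈ 76.6, C* ≈ 6.83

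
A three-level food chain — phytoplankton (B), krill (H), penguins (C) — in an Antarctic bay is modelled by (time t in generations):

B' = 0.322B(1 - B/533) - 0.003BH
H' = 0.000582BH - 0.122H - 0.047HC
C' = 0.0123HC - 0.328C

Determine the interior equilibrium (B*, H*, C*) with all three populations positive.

From dC/dt = 0: 0.0123H* = 0.328, so H* = 26.7.
From dB/dt = 0: 0.322(1 - B*/533) = 0.003·26.7, giving B* = 533·(1 - 0.248) = 401.
From dH/dt = 0: 0.000582·401 - 0.122 = 0.047C*, so C* = 0.111/0.047 = 2.36.

B* ≈ 401, H* ≈ 26.7, C* ≈ 2.36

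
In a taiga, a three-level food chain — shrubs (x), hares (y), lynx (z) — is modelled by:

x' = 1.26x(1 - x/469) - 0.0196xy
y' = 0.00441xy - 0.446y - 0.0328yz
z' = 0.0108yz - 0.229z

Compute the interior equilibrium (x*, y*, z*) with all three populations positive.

From dz/dt = 0: 0.0108y* = 0.229, so y* = 21.2.
From dx/dt = 0: 1.26(1 - x*/469) = 0.0196·21.2, giving x* = 469·(1 - 0.33) = 314.
From dy/dt = 0: 0.00441·314 - 0.446 = 0.0328z*, so z* = 0.94/0.0328 = 28.7.

x* ≈ 314, y* ≈ 21.2, z* ≈ 28.7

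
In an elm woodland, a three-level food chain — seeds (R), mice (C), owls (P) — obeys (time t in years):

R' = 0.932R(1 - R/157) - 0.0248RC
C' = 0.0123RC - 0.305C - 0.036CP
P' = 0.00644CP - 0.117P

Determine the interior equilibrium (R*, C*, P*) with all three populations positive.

R* ≈ 81.1, C* ≈ 18.2, P* ≈ 19.2

From dP/dt = 0: 0.00644C* = 0.117, so C* = 18.2.
From dR/dt = 0: 0.932(1 - R*/157) = 0.0248·18.2, giving R* = 157·(1 - 0.483) = 81.1.
From dC/dt = 0: 0.0123·81.1 - 0.305 = 0.036P*, so P* = 0.693/0.036 = 19.2.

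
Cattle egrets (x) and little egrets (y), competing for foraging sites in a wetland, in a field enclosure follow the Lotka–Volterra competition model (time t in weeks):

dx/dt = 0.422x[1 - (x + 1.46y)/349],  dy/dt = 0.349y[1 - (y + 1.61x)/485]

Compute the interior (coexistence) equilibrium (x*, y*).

Setting both brackets to zero gives the nullclines x + 1.46y = 349 and 1.61x + y = 485.
Substituting y = 485 - 1.61x into the first: x(1 - 1.46·1.61) = 349 - 1.46·485.
So x* = -359/-1.35 = 266, and then y* = 485 - 1.61·266 = 56.9.

x* ≈ 266, y* ≈ 56.9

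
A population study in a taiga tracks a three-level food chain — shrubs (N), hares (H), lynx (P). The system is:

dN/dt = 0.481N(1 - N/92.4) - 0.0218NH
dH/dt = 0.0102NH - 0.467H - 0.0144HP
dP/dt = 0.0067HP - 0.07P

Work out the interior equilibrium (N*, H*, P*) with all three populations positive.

From dP/dt = 0: 0.0067H* = 0.07, so H* = 10.4.
From dN/dt = 0: 0.481(1 - N*/92.4) = 0.0218·10.4, giving N* = 92.4·(1 - 0.474) = 48.6.
From dH/dt = 0: 0.0102·48.6 - 0.467 = 0.0144P*, so P* = 0.0292/0.0144 = 2.03.

N* ≈ 48.6, H* ≈ 10.4, P* ≈ 2.03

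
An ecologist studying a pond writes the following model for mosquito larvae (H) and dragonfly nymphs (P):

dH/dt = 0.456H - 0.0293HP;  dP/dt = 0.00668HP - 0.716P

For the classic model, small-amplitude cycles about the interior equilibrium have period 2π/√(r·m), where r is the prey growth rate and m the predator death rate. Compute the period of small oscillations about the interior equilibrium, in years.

T ≈ 11 years

Here r = 0.456 and m = 0.716, so r·m = 0.326.
ω = √0.326 = 0.571 per year, hence T = 2π/ω ≈ 11 years.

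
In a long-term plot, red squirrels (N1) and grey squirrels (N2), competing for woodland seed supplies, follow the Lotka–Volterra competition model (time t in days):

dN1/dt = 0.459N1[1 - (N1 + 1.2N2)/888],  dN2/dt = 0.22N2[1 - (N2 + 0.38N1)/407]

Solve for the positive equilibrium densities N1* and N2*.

Setting both brackets to zero gives the nullclines N1 + 1.2N2 = 888 and 0.38N1 + N2 = 407.
Substituting N2 = 407 - 0.38N1 into the first: N1(1 - 1.2·0.38) = 888 - 1.2·407.
So N1* = 400/0.544 = 735, and then N2* = 407 - 0.38·735 = 128.

N1* ≈ 735, N2* ≈ 128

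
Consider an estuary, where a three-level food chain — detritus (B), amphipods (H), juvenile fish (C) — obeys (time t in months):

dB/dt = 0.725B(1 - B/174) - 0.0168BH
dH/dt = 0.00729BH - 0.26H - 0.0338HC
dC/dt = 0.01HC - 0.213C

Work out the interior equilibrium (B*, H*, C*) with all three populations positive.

From dC/dt = 0: 0.01H* = 0.213, so H* = 21.3.
From dB/dt = 0: 0.725(1 - B*/174) = 0.0168·21.3, giving B* = 174·(1 - 0.494) = 88.1.
From dH/dt = 0: 0.00729·88.1 - 0.26 = 0.0338C*, so C* = 0.382/0.0338 = 11.3.

B* ≈ 88.1, H* ≈ 21.3, C* ≈ 11.3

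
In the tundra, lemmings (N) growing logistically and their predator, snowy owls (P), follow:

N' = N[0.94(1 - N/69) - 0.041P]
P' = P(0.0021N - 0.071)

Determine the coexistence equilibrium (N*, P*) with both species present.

From dP/dt = 0 with P > 0: 0.0021N* = 0.071, so N* = 33.8.
Substitute into dN/dt = 0: 0.94(1 - 33.8/69) = 0.041P*.
The bracket is 0.51, giving P* = 0.479/0.041 = 11.7.

N* ≈ 33.8, P* ≈ 11.7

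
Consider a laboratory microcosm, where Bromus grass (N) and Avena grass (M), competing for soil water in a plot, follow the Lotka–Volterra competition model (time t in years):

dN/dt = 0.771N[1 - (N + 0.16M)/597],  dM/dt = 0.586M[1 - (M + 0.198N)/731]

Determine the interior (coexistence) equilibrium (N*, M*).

Setting both brackets to zero gives the nullclines N + 0.16M = 597 and 0.198N + M = 731.
Substituting M = 731 - 0.198N into the first: N(1 - 0.16·0.198) = 597 - 0.16·731.
So N* = 480/0.968 = 496, and then M* = 731 - 0.198·496 = 633.

N* ≈ 496, M* ≈ 633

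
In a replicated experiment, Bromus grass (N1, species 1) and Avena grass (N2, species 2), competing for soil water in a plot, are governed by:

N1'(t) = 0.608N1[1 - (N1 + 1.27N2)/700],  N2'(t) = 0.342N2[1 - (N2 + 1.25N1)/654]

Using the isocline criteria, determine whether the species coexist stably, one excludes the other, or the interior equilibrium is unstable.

Compare the nullcline intercepts: K1/α12 = 700/1.27 = 551 < K2 = 654; K2/α21 = 654/1.25 = 523 < K1 = 700.
Since both are reversed, neither can invade when rare; the interior point is a saddle.

unstable coexistence (outcome depends on initial conditions)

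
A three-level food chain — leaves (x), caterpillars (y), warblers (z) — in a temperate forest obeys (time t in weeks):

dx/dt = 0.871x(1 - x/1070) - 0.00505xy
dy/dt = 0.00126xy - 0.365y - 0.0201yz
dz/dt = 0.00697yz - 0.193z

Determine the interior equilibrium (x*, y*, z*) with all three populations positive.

From dz/dt = 0: 0.00697y* = 0.193, so y* = 27.7.
From dx/dt = 0: 0.871(1 - x*/1070) = 0.00505·27.7, giving x* = 1070·(1 - 0.161) = 898.
From dy/dt = 0: 0.00126·898 - 0.365 = 0.0201z*, so z* = 0.767/0.0201 = 38.1.

x* ≈ 898, y* ≈ 27.7, z* ≈ 38.1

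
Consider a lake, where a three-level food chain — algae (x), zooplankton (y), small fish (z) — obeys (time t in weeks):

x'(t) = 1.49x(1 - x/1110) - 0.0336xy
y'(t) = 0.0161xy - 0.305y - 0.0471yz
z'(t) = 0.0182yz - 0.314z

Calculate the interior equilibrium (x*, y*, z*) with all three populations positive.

x* ≈ 678, y* ≈ 17.3, z* ≈ 225

From dz/dt = 0: 0.0182y* = 0.314, so y* = 17.3.
From dx/dt = 0: 1.49(1 - x*/1110) = 0.0336·17.3, giving x* = 1110·(1 - 0.389) = 678.
From dy/dt = 0: 0.0161·678 - 0.305 = 0.0471z*, so z* = 10.6/0.0471 = 225.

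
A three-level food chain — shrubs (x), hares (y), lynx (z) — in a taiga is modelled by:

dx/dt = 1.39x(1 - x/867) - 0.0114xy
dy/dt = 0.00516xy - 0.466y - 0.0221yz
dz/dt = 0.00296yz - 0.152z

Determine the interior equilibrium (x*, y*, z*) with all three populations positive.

x* ≈ 502, y* ≈ 51.4, z* ≈ 96.1

From dz/dt = 0: 0.00296y* = 0.152, so y* = 51.4.
From dx/dt = 0: 1.39(1 - x*/867) = 0.0114·51.4, giving x* = 867·(1 - 0.421) = 502.
From dy/dt = 0: 0.00516·502 - 0.466 = 0.0221z*, so z* = 2.12/0.0221 = 96.1.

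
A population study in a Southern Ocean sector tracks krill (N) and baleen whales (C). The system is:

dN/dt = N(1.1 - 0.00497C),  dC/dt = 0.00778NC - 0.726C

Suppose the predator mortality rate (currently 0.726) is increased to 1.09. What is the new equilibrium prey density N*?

N* ≈ 140

At the interior fixed point, setting dC/dt = 0 with C > 0 fixes N* = (predator death rate)/(NC coefficient) — independent of the other coefficients.
With the change, N* = 1.09/0.00778 = 140; it rises from 93.3.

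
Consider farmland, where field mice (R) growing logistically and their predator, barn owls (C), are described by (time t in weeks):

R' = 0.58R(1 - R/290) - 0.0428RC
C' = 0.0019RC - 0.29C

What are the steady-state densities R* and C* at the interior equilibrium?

R* ≈ 153, C* ≈ 6.42

From dC/dt = 0 with C > 0: 0.0019R* = 0.29, so R* = 153.
Substitute into dR/dt = 0: 0.58(1 - 153/290) = 0.0428C*.
The bracket is 0.474, giving C* = 0.275/0.0428 = 6.42.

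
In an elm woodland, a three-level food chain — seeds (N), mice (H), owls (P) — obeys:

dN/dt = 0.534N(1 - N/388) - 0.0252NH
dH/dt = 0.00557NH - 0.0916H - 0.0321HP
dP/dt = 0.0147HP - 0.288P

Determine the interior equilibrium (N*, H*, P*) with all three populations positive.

N* ≈ 29.3, H* ≈ 19.6, P* ≈ 2.23

From dP/dt = 0: 0.0147H* = 0.288, so H* = 19.6.
From dN/dt = 0: 0.534(1 - N*/388) = 0.0252·19.6, giving N* = 388·(1 - 0.925) = 29.3.
From dH/dt = 0: 0.00557·29.3 - 0.0916 = 0.0321P*, so P* = 0.0714/0.0321 = 2.23.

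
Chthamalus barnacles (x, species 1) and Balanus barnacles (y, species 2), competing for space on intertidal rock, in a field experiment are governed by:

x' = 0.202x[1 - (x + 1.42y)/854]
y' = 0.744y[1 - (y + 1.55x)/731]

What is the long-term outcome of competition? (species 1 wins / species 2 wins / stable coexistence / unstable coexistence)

unstable coexistence (outcome depends on initial conditions)

Compare the nullcline intercepts: K1/α12 = 854/1.42 = 601 < K2 = 731; K2/α21 = 731/1.55 = 472 < K1 = 854.
Since both are reversed, neither can invade when rare; the interior point is a saddle.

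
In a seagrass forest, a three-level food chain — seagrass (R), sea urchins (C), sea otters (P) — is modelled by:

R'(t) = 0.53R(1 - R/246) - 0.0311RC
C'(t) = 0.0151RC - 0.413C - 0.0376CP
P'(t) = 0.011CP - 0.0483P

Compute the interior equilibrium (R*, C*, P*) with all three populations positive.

R* ≈ 183, C* ≈ 4.39, P* ≈ 62.4

From dP/dt = 0: 0.011C* = 0.0483, so C* = 4.39.
From dR/dt = 0: 0.53(1 - R*/246) = 0.0311·4.39, giving R* = 246·(1 - 0.258) = 183.
From dC/dt = 0: 0.0151·183 - 0.413 = 0.0376P*, so P* = 2.34/0.0376 = 62.4.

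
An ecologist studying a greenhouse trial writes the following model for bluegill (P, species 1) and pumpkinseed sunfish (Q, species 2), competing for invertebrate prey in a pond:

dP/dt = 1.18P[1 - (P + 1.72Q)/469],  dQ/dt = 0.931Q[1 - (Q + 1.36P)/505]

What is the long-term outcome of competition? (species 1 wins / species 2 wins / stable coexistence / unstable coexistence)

Compare the nullcline intercepts: K1/α12 = 469/1.72 = 273 < K2 = 505; K2/α21 = 505/1.36 = 371 < K1 = 469.
Since both are reversed, neither can invade when rare; the interior point is a saddle.

unstable coexistence (outcome depends on initial conditions)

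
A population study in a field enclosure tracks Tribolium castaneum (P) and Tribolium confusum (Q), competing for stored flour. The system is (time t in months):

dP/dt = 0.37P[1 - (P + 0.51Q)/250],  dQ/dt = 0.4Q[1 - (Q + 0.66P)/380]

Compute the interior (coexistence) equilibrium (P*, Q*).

P* ≈ 84.7, Q* ≈ 324

Setting both brackets to zero gives the nullclines P + 0.51Q = 250 and 0.66P + Q = 380.
Substituting Q = 380 - 0.66P into the first: P(1 - 0.51·0.66) = 250 - 0.51·380.
So P* = 56.2/0.663 = 84.7, and then Q* = 380 - 0.66·84.7 = 324.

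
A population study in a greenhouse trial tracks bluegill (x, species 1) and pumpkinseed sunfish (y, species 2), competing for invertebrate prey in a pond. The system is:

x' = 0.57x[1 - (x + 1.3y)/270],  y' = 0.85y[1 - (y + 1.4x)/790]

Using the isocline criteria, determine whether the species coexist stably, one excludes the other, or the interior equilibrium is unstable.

species 2 excludes species 1

Compare the nullcline intercepts: K1/α12 = 270/1.3 = 208 < K2 = 790; K2/α21 = 790/1.4 = 564 > K1 = 270.
Since the inequalities point opposite ways, species 2 can invade but species 1 cannot.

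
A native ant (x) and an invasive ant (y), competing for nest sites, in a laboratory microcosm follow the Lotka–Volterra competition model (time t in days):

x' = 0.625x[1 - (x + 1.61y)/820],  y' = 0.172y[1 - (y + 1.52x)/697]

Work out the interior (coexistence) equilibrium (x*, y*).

x* ≈ 209, y* ≈ 380

Setting both brackets to zero gives the nullclines x + 1.61y = 820 and 1.52x + y = 697.
Substituting y = 697 - 1.52x into the first: x(1 - 1.61·1.52) = 820 - 1.61·697.
So x* = -302/-1.45 = 209, and then y* = 697 - 1.52·209 = 380.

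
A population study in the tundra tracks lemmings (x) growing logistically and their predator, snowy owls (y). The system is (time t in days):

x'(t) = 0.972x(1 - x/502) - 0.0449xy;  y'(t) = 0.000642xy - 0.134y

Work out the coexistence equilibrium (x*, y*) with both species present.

From dy/dt = 0 with y > 0: 0.000642x* = 0.134, so x* = 209.
Substitute into dx/dt = 0: 0.972(1 - 209/502) = 0.0449y*.
The bracket is 0.584, giving y* = 0.568/0.0449 = 12.6.

x* ≈ 209, y* ≈ 12.6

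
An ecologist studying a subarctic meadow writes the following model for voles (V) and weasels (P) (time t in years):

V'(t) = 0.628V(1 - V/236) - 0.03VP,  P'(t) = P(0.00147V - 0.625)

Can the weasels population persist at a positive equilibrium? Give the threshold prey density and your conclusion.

The predator equation gives dP/dt > 0 only when V > 0.625/0.00147 = 425.
Without the predator, V → K = 236. Since 236 < 425, the predator cannot invade.

Threshold V = 425; K < 425, so no, the predator goes extinct.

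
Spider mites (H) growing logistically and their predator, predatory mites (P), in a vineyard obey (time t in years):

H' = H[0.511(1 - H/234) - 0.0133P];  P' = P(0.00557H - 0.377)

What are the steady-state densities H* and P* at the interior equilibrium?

From dP/dt = 0 with P > 0: 0.00557H* = 0.377, so H* = 67.7.
Substitute into dH/dt = 0: 0.511(1 - 67.7/234) = 0.0133P*.
The bracket is 0.711, giving P* = 0.363/0.0133 = 27.3.

H* ≈ 67.7, P* ≈ 27.3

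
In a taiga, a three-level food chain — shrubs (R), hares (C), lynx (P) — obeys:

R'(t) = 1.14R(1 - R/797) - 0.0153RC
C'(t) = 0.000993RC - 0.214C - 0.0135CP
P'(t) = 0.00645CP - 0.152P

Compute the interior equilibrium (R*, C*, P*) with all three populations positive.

R* ≈ 545, C* ≈ 23.6, P* ≈ 24.2

From dP/dt = 0: 0.00645C* = 0.152, so C* = 23.6.
From dR/dt = 0: 1.14(1 - R*/797) = 0.0153·23.6, giving R* = 797·(1 - 0.316) = 545.
From dC/dt = 0: 0.000993·545 - 0.214 = 0.0135P*, so P* = 0.327/0.0135 = 24.2.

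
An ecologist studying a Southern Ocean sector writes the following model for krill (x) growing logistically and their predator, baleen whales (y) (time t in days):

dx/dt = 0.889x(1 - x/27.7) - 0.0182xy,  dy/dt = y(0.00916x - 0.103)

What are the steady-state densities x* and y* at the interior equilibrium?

From dy/dt = 0 with y > 0: 0.00916x* = 0.103, so x* = 11.2.
Substitute into dx/dt = 0: 0.889(1 - 11.2/27.7) = 0.0182y*.
The bracket is 0.594, giving y* = 0.528/0.0182 = 29.

x* ≈ 11.2, y* ≈ 29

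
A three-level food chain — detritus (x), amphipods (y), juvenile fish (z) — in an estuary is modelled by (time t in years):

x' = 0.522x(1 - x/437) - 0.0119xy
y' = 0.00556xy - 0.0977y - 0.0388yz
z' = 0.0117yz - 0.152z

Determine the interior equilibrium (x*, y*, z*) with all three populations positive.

x* ≈ 308, y* ≈ 13, z* ≈ 41.6

From dz/dt = 0: 0.0117y* = 0.152, so y* = 13.
From dx/dt = 0: 0.522(1 - x*/437) = 0.0119·13, giving x* = 437·(1 - 0.296) = 308.
From dy/dt = 0: 0.00556·308 - 0.0977 = 0.0388z*, so z* = 1.61/0.0388 = 41.6.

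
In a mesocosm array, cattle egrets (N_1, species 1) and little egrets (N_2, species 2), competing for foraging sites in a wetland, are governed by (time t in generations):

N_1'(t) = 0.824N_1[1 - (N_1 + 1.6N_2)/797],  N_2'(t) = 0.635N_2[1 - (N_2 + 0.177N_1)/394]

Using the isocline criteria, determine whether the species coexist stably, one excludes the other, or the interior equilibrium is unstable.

stable coexistence

Compare the nullcline intercepts: K1/α12 = 797/1.6 = 498 > K2 = 394; K2/α21 = 394/0.177 = 2230 > K1 = 797.
Since both inequalities hold, each species can invade when rare, so the interior equilibrium is stable.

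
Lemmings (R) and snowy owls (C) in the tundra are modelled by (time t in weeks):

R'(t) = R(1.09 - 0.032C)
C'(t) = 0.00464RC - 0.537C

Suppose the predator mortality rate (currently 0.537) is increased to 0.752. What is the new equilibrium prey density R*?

R* ≈ 162

At the interior fixed point, setting dC/dt = 0 with C > 0 fixes R* = (predator death rate)/(RC coefficient) — independent of the other coefficients.
With the change, R* = 0.752/0.00464 = 162; it rises from 116.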